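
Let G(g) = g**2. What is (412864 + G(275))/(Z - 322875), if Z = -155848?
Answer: -488489/478723 ≈ -1.0204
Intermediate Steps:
(412864 + G(275))/(Z - 322875) = (412864 + 275**2)/(-155848 - 322875) = (412864 + 75625)/(-478723) = 488489*(-1/478723) = -488489/478723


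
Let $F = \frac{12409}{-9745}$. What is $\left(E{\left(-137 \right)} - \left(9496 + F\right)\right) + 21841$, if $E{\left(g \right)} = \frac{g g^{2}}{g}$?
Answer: $\frac{303218339}{9745} \approx 31115.0$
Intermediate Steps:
$F = - \frac{12409}{9745}$ ($F = 12409 \left(- \frac{1}{9745}\right) = - \frac{12409}{9745} \approx -1.2734$)
$E{\left(g \right)} = g^{2}$ ($E{\left(g \right)} = \frac{g^{3}}{g} = g^{2}$)
$\left(E{\left(-137 \right)} - \left(9496 + F\right)\right) + 21841 = \left(\left(-137\right)^{2} - \frac{92526111}{9745}\right) + 21841 = \left(18769 + \left(-9496 + \frac{12409}{9745}\right)\right) + 21841 = \left(18769 - \frac{92526111}{9745}\right) + 21841 = \frac{90377794}{9745} + 21841 = \frac{303218339}{9745}$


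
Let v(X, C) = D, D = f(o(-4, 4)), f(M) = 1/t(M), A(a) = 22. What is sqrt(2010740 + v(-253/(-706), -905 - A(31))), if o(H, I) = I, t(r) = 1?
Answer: sqrt(2010741) ≈ 1418.0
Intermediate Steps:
f(M) = 1 (f(M) = 1/1 = 1)
D = 1
v(X, C) = 1
sqrt(2010740 + v(-253/(-706), -905 - A(31))) = sqrt(2010740 + 1) = sqrt(2010741)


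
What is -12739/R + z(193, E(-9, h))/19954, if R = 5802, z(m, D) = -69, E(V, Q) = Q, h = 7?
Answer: -63648586/28943277 ≈ -2.1991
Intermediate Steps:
-12739/R + z(193, E(-9, h))/19954 = -12739/5802 - 69/19954 = -63648586/28943277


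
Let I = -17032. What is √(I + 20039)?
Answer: √3007 ≈ 54.836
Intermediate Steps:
√(I + 20039) = √(-17032 + 20039) = √3007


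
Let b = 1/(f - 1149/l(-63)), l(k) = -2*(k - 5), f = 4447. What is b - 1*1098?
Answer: -662799878/603643 ≈ -1098.0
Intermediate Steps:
l(k) = 10 - 2*k (l(k) = -2*(-5 + k) = 10 - 2*k)
b = 136/603643 (b = 1/(4447 - 1149/(10 - 2*(-63))) = 1/(4447 - 1149/(10 + 126)) = 1/(4447 - 1149/136) = 1/(603643/136) = 136/603643 ≈ 0.00022530)
b - 1*1098 = 136/603643 - 1*1098 = 136/603643 - 1098 = -662799878/603643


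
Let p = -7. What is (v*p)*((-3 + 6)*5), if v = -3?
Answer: 315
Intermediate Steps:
(v*p)*((-3 + 6)*5) = (-3*(-7))*((-3 + 6)*5) = 21*(3*5) = 21*15 = 315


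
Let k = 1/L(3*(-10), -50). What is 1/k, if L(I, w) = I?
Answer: -30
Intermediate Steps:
k = -1/30 (k = 1/(3*(-10)) = 1/(-30) = -1/30 ≈ -0.033333)
1/k = 1/(-1/30) = -30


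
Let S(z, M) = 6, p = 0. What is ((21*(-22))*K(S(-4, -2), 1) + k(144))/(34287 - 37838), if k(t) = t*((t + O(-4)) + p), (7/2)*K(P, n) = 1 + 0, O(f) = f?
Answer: -20028/3551 ≈ -5.6401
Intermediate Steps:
K(P, n) = 2/7 (K(P, n) = 2*(1 + 0)/7 = (2/7)*1 = 2/7)
k(t) = t*(-4 + t) (k(t) = t*((t - 4) + 0) = t*((-4 + t) + 0) = t*(-4 + t))
((21*(-22))*K(S(-4, -2), 1) + k(144))/(34287 - 37838) = ((21*(-22))*(2/7) + 144*(-4 + 144))/(34287 - 37838) = (-462*2/7 + 144*140)/(-3551) = (-132 + 20160)*(-1/3551) = 20028*(-1/3551) = -20028/3551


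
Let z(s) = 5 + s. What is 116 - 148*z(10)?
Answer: -2104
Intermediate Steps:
116 - 148*z(10) = 116 - 148*(5 + 10) = 116 - 148*15 = 116 - 2220 = -2104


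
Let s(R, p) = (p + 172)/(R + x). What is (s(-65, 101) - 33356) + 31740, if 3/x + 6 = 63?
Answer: -1999331/1234 ≈ -1620.2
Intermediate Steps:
x = 1/19 (x = 3/(-6 + 63) = 3/57 = 3*(1/57) = 1/19 ≈ 0.052632)
s(R, p) = (172 + p)/(1/19 + R) (s(R, p) = (p + 172)/(R + 1/19) = (172 + p)/(1/19 + R))
(s(-65, 101) - 33356) + 31740 = (19*(172 + 101)/(1 + 19*(-65)) - 33356) + 31740 = (19*273/(1 - 1235) - 33356) + 31740 = (19*273/(-1234) - 33356) + 31740 = (19*(-1/1234)*273 - 33356) + 31740 = (-5187/1234 - 33356) + 31740 = -41166491/1234 + 31740 = -1999331/1234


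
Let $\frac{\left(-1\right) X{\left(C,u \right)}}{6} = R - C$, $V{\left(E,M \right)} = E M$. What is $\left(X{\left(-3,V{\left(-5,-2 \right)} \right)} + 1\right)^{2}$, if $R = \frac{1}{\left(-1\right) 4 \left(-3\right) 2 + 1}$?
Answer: $\frac{185761}{625} \approx 297.22$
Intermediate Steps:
$R = \frac{1}{25}$ ($R = \frac{1}{\left(-4\right) \left(-3\right) 2 + 1} = \frac{1}{12 \cdot 2 + 1} = \frac{1}{24 + 1} = \frac{1}{25} \approx 0.04$)
$X{\left(C,u \right)} = - \frac{6}{25} + 6 C$ ($X{\left(C,u \right)} = - 6 \left(\frac{1}{25} - C\right) = - \frac{6}{25} + 6 C$)
$\left(X{\left(-3,V{\left(-5,-2 \right)} \right)} + 1\right)^{2} = \left(\left(- \frac{6}{25} + 6 \left(-3\right)\right) + 1\right)^{2} = \left(\left(- \frac{6}{25} - 18\right) + 1\right)^{2} = \left(- \frac{456}{25} + 1\right)^{2} = \left(- \frac{431}{25}\right)^{2} = \frac{185761}{625}$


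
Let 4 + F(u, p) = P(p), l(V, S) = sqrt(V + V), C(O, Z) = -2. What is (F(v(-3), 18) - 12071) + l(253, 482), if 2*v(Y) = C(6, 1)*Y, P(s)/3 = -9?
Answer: -12102 + sqrt(506) ≈ -12080.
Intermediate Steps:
l(V, S) = sqrt(2)*sqrt(V) (l(V, S) = sqrt(2*V) = sqrt(2)*sqrt(V))
P(s) = -27 (P(s) = 3*(-9) = -27)
v(Y) = -Y (v(Y) = (-2*Y)/2 = -Y)
F(u, p) = -31 (F(u, p) = -4 - 27 = -31)
(F(v(-3), 18) - 12071) + l(253, 482) = (-31 - 12071) + sqrt(2)*sqrt(253) = -12102 + sqrt(506)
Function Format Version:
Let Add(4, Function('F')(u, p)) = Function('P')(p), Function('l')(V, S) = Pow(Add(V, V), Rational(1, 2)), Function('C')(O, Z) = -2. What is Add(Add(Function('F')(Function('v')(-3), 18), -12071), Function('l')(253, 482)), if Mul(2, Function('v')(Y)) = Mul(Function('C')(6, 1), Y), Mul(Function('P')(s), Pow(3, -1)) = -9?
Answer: Add(-12102, Pow(506, Rational(1, 2))) ≈ -12080.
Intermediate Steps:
Function('l')(V, S) = Mul(Pow(2, Rational(1, 2)), Pow(V, Rational(1, 2))) (Function('l')(V, S) = Pow(Mul(2, V), Rational(1, 2)) = Mul(Pow(2, Rational(1, 2)), Pow(V, Rational(1, 2))))
Function('P')(s) = -27 (Function('P')(s) = Mul(3, -9) = -27)
Function('v')(Y) = Mul(-1, Y) (Function('v')(Y) = Mul(Rational(1, 2), Mul(-2, Y)) = Mul(-1, Y))
Function('F')(u, p) = -31 (Function('F')(u, p) = Add(-4, -27) = -31)
Add(Add(Function('F')(Function('v')(-3), 18), -12071), Function('l')(253, 482)) = Add(Add(-31, -12071), Mul(Pow(2, Rational(1, 2)), Pow(253, Rational(1, 2)))) = Add(-12102, Pow(506, Rational(1, 2)))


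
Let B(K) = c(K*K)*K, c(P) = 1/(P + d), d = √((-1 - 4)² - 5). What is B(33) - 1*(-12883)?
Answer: 15277998520/1185901 - 66*√5/1185901 ≈ 12883.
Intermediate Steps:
d = 2*√5 (d = √((-5)² - 5) = √(25 - 5) = √20 = 2*√5 ≈ 4.4721)
c(P) = 1/(P + 2*√5)
B(K) = K/(K² + 2*√5) (B(K) = K/(K*K + 2*√5) = K/(K² + 2*√5))
B(33) - 1*(-12883) = 33/(33² + 2*√5) - 1*(-12883) = 33/(1089 + 2*√5) + 12883 = 12883 + 33/(1089 + 2*√5)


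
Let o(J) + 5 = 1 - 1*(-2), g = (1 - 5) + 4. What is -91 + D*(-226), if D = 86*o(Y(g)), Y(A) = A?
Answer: 38781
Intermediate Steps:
g = 0 (g = -4 + 4 = 0)
o(J) = -2 (o(J) = -5 + (1 - 1*(-2)) = -5 + (1 + 2) = -5 + 3 = -2)
D = -172 (D = 86*(-2) = -172)
-91 + D*(-226) = -91 - 172*(-226) = -91 + 38872 = 38781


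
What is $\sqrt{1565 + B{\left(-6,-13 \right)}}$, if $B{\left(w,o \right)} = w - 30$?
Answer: $\sqrt{1529} \approx 39.102$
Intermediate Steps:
$B{\left(w,o \right)} = -30 + w$
$\sqrt{1565 + B{\left(-6,-13 \right)}} = \sqrt{1565 - 36} = \sqrt{1529}$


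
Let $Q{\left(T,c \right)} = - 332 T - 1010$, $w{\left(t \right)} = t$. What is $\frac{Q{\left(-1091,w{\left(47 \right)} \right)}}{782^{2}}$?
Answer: $\frac{180601}{305762} \approx 0.59066$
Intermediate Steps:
$Q{\left(T,c \right)} = -1010 - 332 T$
$\frac{Q{\left(-1091,w{\left(47 \right)} \right)}}{782^{2}} = \frac{-1010 - -362212}{782^{2}} = \frac{-1010 + 362212}{611524} = 361202 \cdot \frac{1}{611524} = \frac{180601}{305762}$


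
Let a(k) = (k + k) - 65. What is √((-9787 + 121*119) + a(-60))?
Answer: √4427 ≈ 66.536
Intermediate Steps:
a(k) = -65 + 2*k (a(k) = 2*k - 65 = -65 + 2*k)
√((-9787 + 121*119) + a(-60)) = √((-9787 + 121*119) + (-65 + 2*(-60))) = √((-9787 + 14399) + (-65 - 120)) = √(4612 - 185) = √4427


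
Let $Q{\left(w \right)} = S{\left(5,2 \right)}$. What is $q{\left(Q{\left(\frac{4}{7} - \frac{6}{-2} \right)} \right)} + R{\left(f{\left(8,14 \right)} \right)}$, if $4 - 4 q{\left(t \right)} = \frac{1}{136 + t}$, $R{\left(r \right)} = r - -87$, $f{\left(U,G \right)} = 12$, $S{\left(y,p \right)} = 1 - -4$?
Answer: $\frac{56399}{564} \approx 99.998$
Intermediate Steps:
$S{\left(y,p \right)} = 5$ ($S{\left(y,p \right)} = 1 + 4 = 5$)
$Q{\left(w \right)} = 5$
$R{\left(r \right)} = 87 + r$ ($R{\left(r \right)} = r + 87 = 87 + r$)
$q{\left(t \right)} = 1 - \frac{1}{4 \left(136 + t\right)}$
$q{\left(Q{\left(\frac{4}{7} - \frac{6}{-2} \right)} \right)} + R{\left(f{\left(8,14 \right)} \right)} = \frac{\frac{543}{4} + 5}{136 + 5} + \left(87 + 12\right) = \frac{1}{141} \cdot \frac{563}{4} + 99 = \frac{563}{564} + 99 = \frac{56399}{564}$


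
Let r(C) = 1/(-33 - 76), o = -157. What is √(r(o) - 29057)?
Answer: I*√345226326/109 ≈ 170.46*I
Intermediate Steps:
r(C) = -1/109 (r(C) = 1/(-109) = -1/109)
√(r(o) - 29057) = √(-1/109 - 29057) = √(-3167214/109) = I*√345226326/109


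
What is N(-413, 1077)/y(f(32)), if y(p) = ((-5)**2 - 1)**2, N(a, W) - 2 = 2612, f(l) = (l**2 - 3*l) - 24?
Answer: 1307/288 ≈ 4.5382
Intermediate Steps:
f(l) = -24 + l**2 - 3*l
N(a, W) = 2614 (N(a, W) = 2 + 2612 = 2614)
y(p) = 576 (y(p) = (25 - 1)**2 = 24**2 = 576)
N(-413, 1077)/y(f(32)) = 2614/576 = 2614*(1/576) = 1307/288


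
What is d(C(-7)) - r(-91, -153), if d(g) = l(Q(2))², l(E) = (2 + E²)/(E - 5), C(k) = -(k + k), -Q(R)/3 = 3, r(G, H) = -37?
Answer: 14141/196 ≈ 72.148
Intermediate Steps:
Q(R) = -9 (Q(R) = -3*3 = -9)
C(k) = -2*k
l(E) = (2 + E²)/(-5 + E)
d(g) = 6889/196 (d(g) = ((2 + (-9)²)/(-5 - 9))² = ((2 + 81)/(-14))² = (-1/14*83)² = (-83/14)² = 6889/196)
d(C(-7)) - r(-91, -153) = 6889/196 - 1*(-37) = 6889/196 + 37 = 14141/196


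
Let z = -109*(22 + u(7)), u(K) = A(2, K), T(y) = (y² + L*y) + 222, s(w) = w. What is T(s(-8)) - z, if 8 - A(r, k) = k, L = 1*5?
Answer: 2753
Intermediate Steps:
L = 5
A(r, k) = 8 - k
T(y) = 222 + y² + 5*y (T(y) = (y² + 5*y) + 222 = 222 + y² + 5*y)
u(K) = 8 - K
z = -2507 (z = -109*(22 + (8 - 1*7)) = -109*(22 + (8 - 7)) = -109*(22 + 1) = -109*23 = -2507)
T(s(-8)) - z = (222 + (-8)² + 5*(-8)) - 1*(-2507) = (222 + 64 - 40) + 2507 = 246 + 2507 = 2753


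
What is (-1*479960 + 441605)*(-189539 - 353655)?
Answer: 20834205870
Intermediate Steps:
(-1*479960 + 441605)*(-189539 - 353655) = (-479960 + 441605)*(-543194) = -38355*(-543194) = 20834205870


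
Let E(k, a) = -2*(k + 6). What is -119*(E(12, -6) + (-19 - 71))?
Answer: 14994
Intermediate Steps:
E(k, a) = -12 - 2*k (E(k, a) = -2*(6 + k) = -12 - 2*k)
-119*(E(12, -6) + (-19 - 71)) = -119*((-12 - 2*12) + (-19 - 71)) = -119*((-12 - 24) - 90) = -119*(-36 - 90) = -119*(-126) = 14994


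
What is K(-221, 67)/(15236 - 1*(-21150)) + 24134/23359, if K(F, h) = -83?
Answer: 125171561/121420082 ≈ 1.0309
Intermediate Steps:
K(-221, 67)/(15236 - 1*(-21150)) + 24134/23359 = -83/(15236 - 1*(-21150)) + 24134/23359 = -83/(15236 + 21150) + 24134*(1/23359) = -83/36386 + 24134/23359 = 125171561/121420082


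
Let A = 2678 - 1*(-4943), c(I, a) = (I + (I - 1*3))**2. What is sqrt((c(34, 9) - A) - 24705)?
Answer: I*sqrt(28101) ≈ 167.63*I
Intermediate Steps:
c(I, a) = (-3 + 2*I)**2 (c(I, a) = (I + (I - 3))**2 = (I + (-3 + I))**2 = (-3 + 2*I)**2)
A = 7621 (A = 2678 + 4943 = 7621)
sqrt((c(34, 9) - A) - 24705) = sqrt(((-3 + 2*34)**2 - 1*7621) - 24705) = sqrt(((-3 + 68)**2 - 7621) - 24705) = sqrt((65**2 - 7621) - 24705) = sqrt((4225 - 7621) - 24705) = sqrt(-3396 - 24705) = sqrt(-28101) = I*sqrt(28101)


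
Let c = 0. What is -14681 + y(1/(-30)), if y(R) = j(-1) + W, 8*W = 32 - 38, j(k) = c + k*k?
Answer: -58723/4 ≈ -14681.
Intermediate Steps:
j(k) = k² (j(k) = 0 + k*k = 0 + k² = k²)
W = -¾ (W = (32 - 38)/8 = (⅛)*(-6) = -¾ ≈ -0.75000)
y(R) = ¼ (y(R) = (-1)² - ¾ = 1 - ¾ = ¼)
-14681 + y(1/(-30)) = -14681 + ¼ = -58723/4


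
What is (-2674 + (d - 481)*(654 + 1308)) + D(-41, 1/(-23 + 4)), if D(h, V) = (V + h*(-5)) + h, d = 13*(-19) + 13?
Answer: -26701461/19 ≈ -1.4053e+6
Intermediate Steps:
d = -234 (d = -247 + 13 = -234)
D(h, V) = V - 4*h (D(h, V) = (V - 5*h) + h = V - 4*h)
(-2674 + (d - 481)*(654 + 1308)) + D(-41, 1/(-23 + 4)) = (-2674 + (-234 - 481)*(654 + 1308)) + (1/(-23 + 4) - 4*(-41)) = (-2674 - 715*1962) + (1/(-19) + 164) = (-2674 - 1402830) + (-1/19 + 164) = -1405504 + 3115/19 = -26701461/19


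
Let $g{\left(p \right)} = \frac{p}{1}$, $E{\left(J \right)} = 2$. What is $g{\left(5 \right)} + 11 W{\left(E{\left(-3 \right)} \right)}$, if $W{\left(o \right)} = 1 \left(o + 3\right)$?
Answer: $60$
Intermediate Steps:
$g{\left(p \right)} = p$ ($g{\left(p \right)} = p 1 = p$)
$W{\left(o \right)} = 3 + o$ ($W{\left(o \right)} = 1 \left(3 + o\right) = 3 + o$)
$g{\left(5 \right)} + 11 W{\left(E{\left(-3 \right)} \right)} = 5 + 11 \left(3 + 2\right) = 5 + 11 \cdot 5 = 5 + 55 = 60$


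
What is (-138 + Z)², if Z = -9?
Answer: 21609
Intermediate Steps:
(-138 + Z)² = (-138 - 9)² = (-147)² = 21609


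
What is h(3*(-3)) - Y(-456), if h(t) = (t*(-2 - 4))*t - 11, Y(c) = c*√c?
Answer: -497 + 912*I*√114 ≈ -497.0 + 9737.5*I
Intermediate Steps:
Y(c) = c^(3/2)
h(t) = -11 - 6*t² (h(t) = (t*(-6))*t - 11 = (-6*t)*t - 11 = -6*t² - 11 = -11 - 6*t²)
h(3*(-3)) - Y(-456) = (-11 - 6*(3*(-3))²) - (-456)^(3/2) = (-11 - 6*(-9)²) - (-912)*I*√114 = (-11 - 6*81) + 912*I*√114 = (-11 - 486) + 912*I*√114 = -497 + 912*I*√114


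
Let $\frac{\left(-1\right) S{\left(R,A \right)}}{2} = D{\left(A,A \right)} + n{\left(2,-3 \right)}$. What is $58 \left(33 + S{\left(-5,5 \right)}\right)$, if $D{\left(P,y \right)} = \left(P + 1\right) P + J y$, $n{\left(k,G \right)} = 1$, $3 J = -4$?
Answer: $- \frac{2726}{3} \approx -908.67$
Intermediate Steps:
$J = - \frac{4}{3}$ ($J = \frac{1}{3} \left(-4\right) = - \frac{4}{3} \approx -1.3333$)
$D{\left(P,y \right)} = - \frac{4 y}{3} + P \left(1 + P\right)$ ($D{\left(P,y \right)} = \left(P + 1\right) P - \frac{4 y}{3} = \left(1 + P\right) P - \frac{4 y}{3} = P \left(1 + P\right) - \frac{4 y}{3} = - \frac{4 y}{3} + P \left(1 + P\right)$)
$S{\left(R,A \right)} = -2 - 2 A^{2} + \frac{2 A}{3}$ ($S{\left(R,A \right)} = - 2 \left(\left(A + A^{2} - \frac{4 A}{3}\right) + 1\right) = - 2 \left(\left(A^{2} - \frac{A}{3}\right) + 1\right) = - 2 \left(1 + A^{2} - \frac{A}{3}\right) = -2 - 2 A^{2} + \frac{2 A}{3}$)
$58 \left(33 + S{\left(-5,5 \right)}\right) = 58 \left(33 - \left(- \frac{4}{3} + 50\right)\right) = 58 \left(33 - \frac{146}{3}\right) = 58 \left(- \frac{47}{3}\right) = - \frac{2726}{3}$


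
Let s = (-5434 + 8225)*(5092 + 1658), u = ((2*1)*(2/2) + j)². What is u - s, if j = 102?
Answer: -18828434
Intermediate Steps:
u = 10816 (u = ((2*1)*(2/2) + 102)² = (2*(2*(½)) + 102)² = (2*1 + 102)² = (2 + 102)² = 104² = 10816)
s = 18839250 (s = 2791*6750 = 18839250)
u - s = 10816 - 1*18839250 = 10816 - 18839250 = -18828434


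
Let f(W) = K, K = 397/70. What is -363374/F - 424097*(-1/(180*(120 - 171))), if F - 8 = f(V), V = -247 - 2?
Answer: -7088181613/266220 ≈ -26625.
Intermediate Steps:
K = 397/70 (K = 397*(1/70) = 397/70 ≈ 5.6714)
V = -249
f(W) = 397/70
F = 957/70 (F = 8 + 397/70 = 957/70 ≈ 13.671)
-363374/F - 424097*(-1/(180*(120 - 171))) = -363374/957/70 - 424097*(-1/(180*(120 - 171))) = -363374*70/957 - 424097/((-180*(-51))) = -2312380/87 - 424097/9180 = -7088181613/266220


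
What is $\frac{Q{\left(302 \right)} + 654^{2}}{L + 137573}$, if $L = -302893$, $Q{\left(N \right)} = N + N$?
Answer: $- \frac{10708}{4133} \approx -2.5909$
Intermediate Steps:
$Q{\left(N \right)} = 2 N$
$\frac{Q{\left(302 \right)} + 654^{2}}{L + 137573} = \frac{2 \cdot 302 + 654^{2}}{-302893 + 137573} = \frac{604 + 427716}{-165320} = 428320 \left(- \frac{1}{165320}\right) = - \frac{10708}{4133}$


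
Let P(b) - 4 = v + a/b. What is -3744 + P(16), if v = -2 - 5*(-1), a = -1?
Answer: -59793/16 ≈ -3737.1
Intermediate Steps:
v = 3 (v = -2 + 5 = 3)
P(b) = 7 - 1/b (P(b) = 4 + (3 - 1/b) = 7 - 1/b)
-3744 + P(16) = -3744 + (7 - 1/16) = -3744 + 111/16 = -59793/16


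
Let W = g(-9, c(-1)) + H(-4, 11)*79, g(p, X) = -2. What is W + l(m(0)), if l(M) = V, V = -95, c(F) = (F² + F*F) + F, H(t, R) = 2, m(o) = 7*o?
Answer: 61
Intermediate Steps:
c(F) = F + 2*F² (c(F) = (F² + F²) + F = 2*F² + F = F + 2*F²)
l(M) = -95
W = 156 (W = -2 + 2*79 = -2 + 158 = 156)
W + l(m(0)) = 156 - 95 = 61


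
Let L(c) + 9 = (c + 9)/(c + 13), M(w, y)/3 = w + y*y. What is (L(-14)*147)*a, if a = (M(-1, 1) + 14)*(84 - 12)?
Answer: -592704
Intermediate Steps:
M(w, y) = 3*w + 3*y² (M(w, y) = 3*(w + y*y) = 3*(w + y²) = 3*w + 3*y²)
L(c) = -9 + (9 + c)/(13 + c) (L(c) = -9 + (c + 9)/(c + 13) = -9 + (9 + c)/(13 + c))
a = 1008 (a = ((3*(-1) + 3*1²) + 14)*(84 - 12) = ((-3 + 3*1) + 14)*72 = ((-3 + 3) + 14)*72 = (0 + 14)*72 = 14*72 = 1008)
(L(-14)*147)*a = ((4*(-27 - 2*(-14))/(13 - 14))*147)*1008 = ((4*(-27 + 28)/(-1))*147)*1008 = ((4*(-1)*1)*147)*1008 = -4*147*1008 = -588*1008 = -592704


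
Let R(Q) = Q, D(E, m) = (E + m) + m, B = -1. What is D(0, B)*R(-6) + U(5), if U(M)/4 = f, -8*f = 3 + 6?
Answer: 15/2 ≈ 7.5000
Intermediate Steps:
D(E, m) = E + 2*m
f = -9/8 (f = -(3 + 6)/8 = -⅛*9 = -9/8 ≈ -1.1250)
U(M) = -9/2 (U(M) = 4*(-9/8) = -9/2)
D(0, B)*R(-6) + U(5) = (0 + 2*(-1))*(-6) - 9/2 = (0 - 2)*(-6) - 9/2 = -2*(-6) - 9/2 = 12 - 9/2 = 15/2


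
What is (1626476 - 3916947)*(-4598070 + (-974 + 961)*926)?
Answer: 10559318680868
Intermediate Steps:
(1626476 - 3916947)*(-4598070 + (-974 + 961)*926) = -2290471*(-4598070 - 13*926) = -2290471*(-4598070 - 12038) = -2290471*(-4610108) = 10559318680868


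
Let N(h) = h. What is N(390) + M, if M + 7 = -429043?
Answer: -428660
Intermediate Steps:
M = -429050 (M = -7 - 429043 = -429050)
N(390) + M = 390 - 429050 = -428660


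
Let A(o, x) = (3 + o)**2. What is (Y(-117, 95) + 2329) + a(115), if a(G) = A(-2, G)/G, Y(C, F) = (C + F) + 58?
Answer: 271976/115 ≈ 2365.0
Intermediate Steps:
Y(C, F) = 58 + C + F
a(G) = 1/G (a(G) = (3 - 2)**2/G = 1**2/G = 1/G)
(Y(-117, 95) + 2329) + a(115) = ((58 - 117 + 95) + 2329) + 1/115 = (36 + 2329) + 1/115 = 2365 + 1/115 = 271976/115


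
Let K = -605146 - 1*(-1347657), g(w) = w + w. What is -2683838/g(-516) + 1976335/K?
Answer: 997409407469/383135676 ≈ 2603.3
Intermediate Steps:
g(w) = 2*w
K = 742511 (K = -605146 + 1347657 = 742511)
-2683838/g(-516) + 1976335/K = -2683838/(2*(-516)) + 1976335/742511 = -2683838/(-1032) + 1976335*(1/742511) = -2683838*(-1/1032) + 1976335/742511 = 1341919/516 + 1976335/742511 = 997409407469/383135676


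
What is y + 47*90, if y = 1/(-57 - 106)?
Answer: 689489/163 ≈ 4230.0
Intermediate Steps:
y = -1/163 (y = 1/(-163) = -1/163 ≈ -0.0061350)
y + 47*90 = -1/163 + 47*90 = -1/163 + 4230 = 689489/163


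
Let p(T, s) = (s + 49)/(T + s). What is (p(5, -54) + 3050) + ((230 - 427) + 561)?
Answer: 167291/49 ≈ 3414.1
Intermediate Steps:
p(T, s) = (49 + s)/(T + s)
(p(5, -54) + 3050) + ((230 - 427) + 561) = ((49 - 54)/(5 - 54) + 3050) + ((230 - 427) + 561) = (-5/(-49) + 3050) + (-197 + 561) = (-1/49*(-5) + 3050) + 364 = (5/49 + 3050) + 364 = 149455/49 + 364 = 167291/49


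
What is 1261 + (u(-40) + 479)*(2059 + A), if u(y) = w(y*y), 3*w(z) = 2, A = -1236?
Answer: 1188080/3 ≈ 3.9603e+5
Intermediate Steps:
w(z) = ⅔ (w(z) = (⅓)*2 = ⅔)
u(y) = ⅔
1261 + (u(-40) + 479)*(2059 + A) = 1261 + (⅔ + 479)*(2059 - 1236) = 1261 + (1439/3)*823 = 1261 + 1184297/3 = 1188080/3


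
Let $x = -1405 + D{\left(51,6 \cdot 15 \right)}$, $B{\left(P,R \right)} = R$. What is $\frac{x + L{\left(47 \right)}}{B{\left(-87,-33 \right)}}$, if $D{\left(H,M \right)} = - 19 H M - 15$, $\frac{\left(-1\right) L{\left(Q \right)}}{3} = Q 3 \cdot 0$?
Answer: $\frac{88630}{33} \approx 2685.8$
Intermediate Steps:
$L{\left(Q \right)} = 0$ ($L{\left(Q \right)} = - 3 Q 3 \cdot 0 = - 3 \cdot 3 Q 0 = \left(-3\right) 0 = 0$)
$D{\left(H,M \right)} = -15 - 19 H M$ ($D{\left(H,M \right)} = - 19 H M - 15 = -15 - 19 H M$)
$x = -88630$ ($x = -1405 - \left(15 + 969 \cdot 6 \cdot 15\right) = -1405 - \left(15 + 969 \cdot 90\right) = -1405 - 87225 = -88630$)
$\frac{x + L{\left(47 \right)}}{B{\left(-87,-33 \right)}} = \frac{-88630 + 0}{-33} = \left(-88630\right) \left(- \frac{1}{33}\right) = \frac{88630}{33}$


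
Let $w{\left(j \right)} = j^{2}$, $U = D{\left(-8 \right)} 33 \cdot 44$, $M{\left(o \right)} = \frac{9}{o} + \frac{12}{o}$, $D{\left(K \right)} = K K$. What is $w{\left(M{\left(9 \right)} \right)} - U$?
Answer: $- \frac{836303}{9} \approx -92923.0$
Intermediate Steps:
$D{\left(K \right)} = K^{2}$
$M{\left(o \right)} = \frac{21}{o}$
$U = 92928$ ($U = \left(-8\right)^{2} \cdot 33 \cdot 44 = 64 \cdot 33 \cdot 44 = 2112 \cdot 44 = 92928$)
$w{\left(M{\left(9 \right)} \right)} - U = \left(\frac{21}{9}\right)^{2} - 92928 = \left(21 \cdot \frac{1}{9}\right)^{2} - 92928 = \left(\frac{7}{3}\right)^{2} - 92928 = \frac{49}{9} - 92928 = - \frac{836303}{9}$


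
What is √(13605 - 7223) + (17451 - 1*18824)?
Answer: -1373 + √6382 ≈ -1293.1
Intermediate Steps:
√(13605 - 7223) + (17451 - 1*18824) = √6382 + (17451 - 18824) = √6382 - 1373 = -1373 + √6382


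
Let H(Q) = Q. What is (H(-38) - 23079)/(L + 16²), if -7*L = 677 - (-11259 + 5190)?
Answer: 161819/4954 ≈ 32.664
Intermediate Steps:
L = -6746/7 (L = -(677 - (-11259 + 5190))/7 = -(677 - 1*(-6069))/7 = -(677 + 6069)/7 = -⅐*6746 = -6746/7 ≈ -963.71)
(H(-38) - 23079)/(L + 16²) = (-38 - 23079)/(-6746/7 + 16²) = -23117/(-6746/7 + 256) = -23117/(-4954/7) = -23117*(-7/4954) = 161819/4954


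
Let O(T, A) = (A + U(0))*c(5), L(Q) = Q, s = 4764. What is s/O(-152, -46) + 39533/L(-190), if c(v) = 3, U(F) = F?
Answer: -1060119/4370 ≈ -242.59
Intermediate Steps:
O(T, A) = 3*A (O(T, A) = (A + 0)*3 = A*3 = 3*A)
s/O(-152, -46) + 39533/L(-190) = 4764/((3*(-46))) + 39533/(-190) = 4764/(-138) + 39533*(-1/190) = 4764*(-1/138) - 39533/190 = -794/23 - 39533/190 = -1060119/4370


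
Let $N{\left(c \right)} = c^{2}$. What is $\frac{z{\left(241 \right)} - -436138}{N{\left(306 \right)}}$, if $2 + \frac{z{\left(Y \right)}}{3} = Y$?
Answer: $\frac{436855}{93636} \approx 4.6655$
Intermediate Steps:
$z{\left(Y \right)} = -6 + 3 Y$
$\frac{z{\left(241 \right)} - -436138}{N{\left(306 \right)}} = \frac{\left(-6 + 3 \cdot 241\right) - -436138}{306^{2}} = \frac{\left(-6 + 723\right) + 436138}{93636} = \left(717 + 436138\right) \frac{1}{93636} = 436855 \cdot \frac{1}{93636} = \frac{436855}{93636}$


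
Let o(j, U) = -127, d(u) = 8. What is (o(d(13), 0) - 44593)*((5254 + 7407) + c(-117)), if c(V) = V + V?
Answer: -555735440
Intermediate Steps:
c(V) = 2*V
(o(d(13), 0) - 44593)*((5254 + 7407) + c(-117)) = (-127 - 44593)*((5254 + 7407) + 2*(-117)) = -44720*(12661 - 234) = -44720*12427 = -555735440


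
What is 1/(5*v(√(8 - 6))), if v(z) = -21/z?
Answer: -√2/105 ≈ -0.013469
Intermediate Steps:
1/(5*v(√(8 - 6))) = 1/(5*(-21/√(8 - 6))) = 1/(5*(-21*√2/2)) = 1/(-105*√2/2) = -√2/105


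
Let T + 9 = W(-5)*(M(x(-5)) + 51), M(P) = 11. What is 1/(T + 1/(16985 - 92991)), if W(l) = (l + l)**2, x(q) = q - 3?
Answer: 76006/470553145 ≈ 0.00016152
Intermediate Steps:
x(q) = -3 + q
W(l) = 4*l**2 (W(l) = (2*l)**2 = 4*l**2)
T = 6191 (T = -9 + (4*(-5)**2)*(11 + 51) = -9 + (4*25)*62 = -9 + 100*62 = -9 + 6200 = 6191)
1/(T + 1/(16985 - 92991)) = 1/(6191 + 1/(16985 - 92991)) = 1/(6191 + 1/(-76006)) = 1/(6191 - 1/76006) = 1/(470553145/76006) = 76006/470553145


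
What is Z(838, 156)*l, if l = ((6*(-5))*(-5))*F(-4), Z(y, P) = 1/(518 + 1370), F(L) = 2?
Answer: 75/472 ≈ 0.15890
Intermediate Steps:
Z(y, P) = 1/1888
l = 300 (l = ((6*(-5))*(-5))*2 = -30*(-5)*2 = 150*2 = 300)
Z(838, 156)*l = (1/1888)*300 = 75/472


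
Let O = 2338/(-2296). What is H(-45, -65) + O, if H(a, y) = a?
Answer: -7547/164 ≈ -46.018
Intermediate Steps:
O = -167/164 (O = 2338*(-1/2296) = -167/164 ≈ -1.0183)
H(-45, -65) + O = -45 - 167/164 = -7547/164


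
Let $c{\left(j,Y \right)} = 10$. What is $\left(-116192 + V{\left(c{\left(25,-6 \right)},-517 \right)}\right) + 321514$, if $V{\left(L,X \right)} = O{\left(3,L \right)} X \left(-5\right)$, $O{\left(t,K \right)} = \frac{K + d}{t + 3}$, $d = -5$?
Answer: $\frac{1244857}{6} \approx 2.0748 \cdot 10^{5}$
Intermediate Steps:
$O{\left(t,K \right)} = \frac{-5 + K}{3 + t}$ ($O{\left(t,K \right)} = \frac{K - 5}{t + 3} = \frac{-5 + K}{3 + t}$)
$V{\left(L,X \right)} = - 5 X \left(- \frac{5}{6} + \frac{L}{6}\right)$ ($V{\left(L,X \right)} = \frac{-5 + L}{3 + 3} X \left(-5\right) = \frac{-5 + L}{6} X \left(-5\right) = \left(- \frac{5}{6} + \frac{L}{6}\right) X \left(-5\right) = X \left(- \frac{5}{6} + \frac{L}{6}\right) \left(-5\right) = - 5 X \left(- \frac{5}{6} + \frac{L}{6}\right)$)
$\left(-116192 + V{\left(c{\left(25,-6 \right)},-517 \right)}\right) + 321514 = \left(-116192 + \frac{5}{6} \left(-517\right) \left(5 - 10\right)\right) + 321514 = \left(-116192 + \frac{5}{6} \left(-517\right) \left(-5\right)\right) + 321514 = \left(-116192 + \frac{12925}{6}\right) + 321514 = - \frac{684227}{6} + 321514 = \frac{1244857}{6}$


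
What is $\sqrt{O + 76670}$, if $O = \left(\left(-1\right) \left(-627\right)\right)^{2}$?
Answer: $\sqrt{469799} \approx 685.42$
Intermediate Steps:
$O = 393129$ ($O = 627^{2} = 393129$)
$\sqrt{O + 76670} = \sqrt{393129 + 76670} = \sqrt{469799}$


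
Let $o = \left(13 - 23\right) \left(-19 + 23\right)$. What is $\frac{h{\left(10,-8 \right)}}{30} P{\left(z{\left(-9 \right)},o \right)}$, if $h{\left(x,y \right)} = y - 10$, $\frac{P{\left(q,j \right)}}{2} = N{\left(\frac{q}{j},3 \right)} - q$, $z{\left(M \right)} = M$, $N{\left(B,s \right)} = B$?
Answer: $- \frac{1107}{100} \approx -11.07$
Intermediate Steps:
$o = -40$ ($o = \left(-10\right) 4 = -40$)
$P{\left(q,j \right)} = - 2 q + \frac{2 q}{j}$ ($P{\left(q,j \right)} = 2 \left(\frac{q}{j} - q\right) = 2 \left(- q + \frac{q}{j}\right) = - 2 q + \frac{2 q}{j}$)
$h{\left(x,y \right)} = -10 + y$
$\frac{h{\left(10,-8 \right)}}{30} P{\left(z{\left(-9 \right)},o \right)} = \frac{-10 - 8}{30} \cdot 2 \left(-9\right) \frac{1}{-40} \left(1 - -40\right) = \left(-18\right) \frac{1}{30} \cdot 2 \left(-9\right) \left(- \frac{1}{40}\right) \left(1 + 40\right) = - \frac{3 \cdot 2 \left(-9\right) \left(- \frac{1}{40}\right) 41}{5} = \left(- \frac{3}{5}\right) \frac{369}{20} = - \frac{1107}{100}$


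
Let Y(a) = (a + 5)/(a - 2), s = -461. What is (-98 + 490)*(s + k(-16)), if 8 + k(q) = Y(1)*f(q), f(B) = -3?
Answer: -176792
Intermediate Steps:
Y(a) = (5 + a)/(-2 + a)
k(q) = 10 (k(q) = -8 + ((5 + 1)/(-2 + 1))*(-3) = -8 + (6/(-1))*(-3) = -8 - 1*6*(-3) = -8 - 6*(-3) = -8 + 18 = 10)
(-98 + 490)*(s + k(-16)) = (-98 + 490)*(-461 + 10) = 392*(-451) = -176792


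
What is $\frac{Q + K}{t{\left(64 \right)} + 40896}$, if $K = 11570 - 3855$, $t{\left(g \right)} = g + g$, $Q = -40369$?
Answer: $- \frac{16327}{20512} \approx -0.79597$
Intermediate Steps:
$t{\left(g \right)} = 2 g$
$K = 7715$ ($K = 11570 - 3855 = 7715$)
$\frac{Q + K}{t{\left(64 \right)} + 40896} = \frac{-40369 + 7715}{2 \cdot 64 + 40896} = - \frac{32654}{128 + 40896} = - \frac{32654}{41024} = \left(-32654\right) \frac{1}{41024} = - \frac{16327}{20512}$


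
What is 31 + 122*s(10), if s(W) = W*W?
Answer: 12231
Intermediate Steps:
s(W) = W²
31 + 122*s(10) = 31 + 122*10² = 31 + 122*100 = 31 + 12200 = 12231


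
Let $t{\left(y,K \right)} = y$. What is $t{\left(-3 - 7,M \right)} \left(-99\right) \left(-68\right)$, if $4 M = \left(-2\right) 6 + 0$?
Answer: $-67320$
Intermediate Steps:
$M = -3$ ($M = \frac{\left(-2\right) 6 + 0}{4} = \frac{-12 + 0}{4} = \frac{1}{4} \left(-12\right) = -3$)
$t{\left(-3 - 7,M \right)} \left(-99\right) \left(-68\right) = \left(-3 - 7\right) \left(-99\right) \left(-68\right) = \left(-10\right) \left(-99\right) \left(-68\right) = 990 \left(-68\right) = -67320$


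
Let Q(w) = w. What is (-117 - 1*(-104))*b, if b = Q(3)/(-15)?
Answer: 13/5 ≈ 2.6000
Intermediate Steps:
b = -1/5 (b = 3/(-15) = 3*(-1/15) = -1/5 ≈ -0.20000)
(-117 - 1*(-104))*b = (-117 - 1*(-104))*(-1/5) = (-117 + 104)*(-1/5) = -13*(-1/5) = 13/5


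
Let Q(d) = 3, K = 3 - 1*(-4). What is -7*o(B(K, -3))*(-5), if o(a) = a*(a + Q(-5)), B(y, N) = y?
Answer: 2450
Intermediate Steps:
K = 7 (K = 3 + 4 = 7)
o(a) = a*(3 + a) (o(a) = a*(a + 3) = a*(3 + a))
-7*o(B(K, -3))*(-5) = -49*(3 + 7)*(-5) = -49*10*(-5) = -7*70*(-5) = -490*(-5) = 2450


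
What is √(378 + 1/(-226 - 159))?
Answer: √56028665/385 ≈ 19.442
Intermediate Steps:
√(378 + 1/(-226 - 159)) = √(378 + 1/(-385)) = √(378 - 1/385) = √(145529/385) = √56028665/385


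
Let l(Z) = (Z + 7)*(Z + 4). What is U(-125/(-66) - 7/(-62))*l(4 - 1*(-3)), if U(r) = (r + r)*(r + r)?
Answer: 236029304/95139 ≈ 2480.9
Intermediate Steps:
U(r) = 4*r**2 (U(r) = (2*r)*(2*r) = 4*r**2)
l(Z) = (4 + Z)*(7 + Z) (l(Z) = (7 + Z)*(4 + Z) = (4 + Z)*(7 + Z))
U(-125/(-66) - 7/(-62))*l(4 - 1*(-3)) = (4*(-125/(-66) - 7/(-62))**2)*(28 + (4 - 1*(-3))**2 + 11*(4 - 1*(-3))) = (4*(-125*(-1/66) - 7*(-1/62))**2)*(28 + (4 + 3)**2 + 11*(4 + 3)) = (4*(125/66 + 7/62)**2)*(28 + 7**2 + 11*7) = (4*(2053/1023)**2)*(28 + 49 + 77) = (4*(4214809/1046529))*154 = (16859236/1046529)*154 = 236029304/95139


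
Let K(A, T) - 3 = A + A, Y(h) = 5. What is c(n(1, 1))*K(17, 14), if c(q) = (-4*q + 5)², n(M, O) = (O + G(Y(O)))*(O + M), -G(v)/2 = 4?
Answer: 137677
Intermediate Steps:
G(v) = -8 (G(v) = -2*4 = -8)
K(A, T) = 3 + 2*A (K(A, T) = 3 + (A + A) = 3 + 2*A)
n(M, O) = (-8 + O)*(M + O) (n(M, O) = (O - 8)*(O + M) = (-8 + O)*(M + O))
c(q) = (5 - 4*q)²
c(n(1, 1))*K(17, 14) = (-5 + 4*(1² - 8*1 - 8*1 + 1*1))²*(3 + 2*17) = (-5 + 4*(1 - 8 - 8 + 1))²*(3 + 34) = (-5 + 4*(-14))²*37 = (-5 - 56)²*37 = (-61)²*37 = 3721*37 = 137677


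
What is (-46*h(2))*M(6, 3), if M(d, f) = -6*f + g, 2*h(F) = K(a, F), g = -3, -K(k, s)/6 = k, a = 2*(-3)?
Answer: 17388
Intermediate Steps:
a = -6
K(k, s) = -6*k
h(F) = 18 (h(F) = (-6*(-6))/2 = (½)*36 = 18)
M(d, f) = -3 - 6*f (M(d, f) = -6*f - 3 = -3 - 6*f)
(-46*h(2))*M(6, 3) = (-46*18)*(-3 - 6*3) = -828*(-3 - 18) = -828*(-21) = 17388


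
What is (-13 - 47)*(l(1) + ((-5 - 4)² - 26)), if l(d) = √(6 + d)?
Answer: -3300 - 60*√7 ≈ -3458.7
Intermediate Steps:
(-13 - 47)*(l(1) + ((-5 - 4)² - 26)) = (-13 - 47)*(√(6 + 1) + ((-5 - 4)² - 26)) = -60*(√7 + ((-9)² - 26)) = -60*(√7 + (81 - 26)) = -60*(√7 + 55) = -60*(55 + √7) = -3300 - 60*√7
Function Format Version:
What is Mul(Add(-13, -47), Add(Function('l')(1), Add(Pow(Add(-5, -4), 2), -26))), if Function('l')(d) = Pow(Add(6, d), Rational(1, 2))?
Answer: Add(-3300, Mul(-60, Pow(7, Rational(1, 2)))) ≈ -3458.7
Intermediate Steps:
Mul(Add(-13, -47), Add(Function('l')(1), Add(Pow(Add(-5, -4), 2), -26))) = Mul(Add(-13, -47), Add(Pow(Add(6, 1), Rational(1, 2)), Add(Pow(Add(-5, -4), 2), -26))) = Mul(-60, Add(Pow(7, Rational(1, 2)), Add(Pow(-9, 2), -26))) = Mul(-60, Add(Pow(7, Rational(1, 2)), Add(81, -26))) = Mul(-60, Add(Pow(7, Rational(1, 2)), 55)) = Mul(-60, Add(55, Pow(7, Rational(1, 2)))) = Add(-3300, Mul(-60, Pow(7, Rational(1, 2))))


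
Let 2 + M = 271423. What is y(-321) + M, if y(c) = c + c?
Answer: 270779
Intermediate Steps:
y(c) = 2*c
M = 271421 (M = -2 + 271423 = 271421)
y(-321) + M = 2*(-321) + 271421 = -642 + 271421 = 270779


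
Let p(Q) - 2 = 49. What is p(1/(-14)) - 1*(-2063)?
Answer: 2114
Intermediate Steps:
p(Q) = 51 (p(Q) = 2 + 49 = 51)
p(1/(-14)) - 1*(-2063) = 51 - 1*(-2063) = 51 + 2063 = 2114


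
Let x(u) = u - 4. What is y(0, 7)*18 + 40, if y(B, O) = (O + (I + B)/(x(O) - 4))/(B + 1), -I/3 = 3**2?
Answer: 652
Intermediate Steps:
I = -27 (I = -3*3**2 = -3*9 = -27)
x(u) = -4 + u
y(B, O) = (O + (-27 + B)/(-8 + O))/(1 + B) (y(B, O) = (O + (-27 + B)/((-4 + O) - 4))/(B + 1) = (O + (-27 + B)/(-8 + O))/(1 + B))
y(0, 7)*18 + 40 = ((-27 + 0 + 7**2 - 8*7)/(-8 + 7 - 8*0 + 0*7))*18 + 40 = ((-27 + 0 + 49 - 56)/(-8 + 7 + 0 + 0))*18 + 40 = (-34/(-1))*18 + 40 = -1*(-34)*18 + 40 = 34*18 + 40 = 612 + 40 = 652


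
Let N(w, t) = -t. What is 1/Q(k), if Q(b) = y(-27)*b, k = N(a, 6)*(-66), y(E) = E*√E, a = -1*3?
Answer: I*√3/96228 ≈ 1.7999e-5*I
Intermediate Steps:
a = -3
y(E) = E^(3/2)
k = 396 (k = -1*6*(-66) = -6*(-66) = 396)
Q(b) = -81*I*b*√3 (Q(b) = (-27)^(3/2)*b = (-81*I*√3)*b = -81*I*b*√3)
1/Q(k) = 1/(-81*I*396*√3) = 1/(-32076*I*√3) = I*√3/96228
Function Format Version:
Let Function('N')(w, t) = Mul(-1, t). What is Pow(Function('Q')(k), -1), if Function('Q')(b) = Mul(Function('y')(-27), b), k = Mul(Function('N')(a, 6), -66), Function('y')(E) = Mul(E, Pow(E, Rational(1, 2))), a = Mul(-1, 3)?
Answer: Mul(Rational(1, 96228), I, Pow(3, Rational(1, 2))) ≈ Mul(1.7999e-5, I)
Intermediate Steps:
a = -3
Function('y')(E) = Pow(E, Rational(3, 2))
k = 396 (k = Mul(Mul(-1, 6), -66) = Mul(-6, -66) = 396)
Function('Q')(b) = Mul(-81, I, b, Pow(3, Rational(1, 2))) (Function('Q')(b) = Mul(Pow(-27, Rational(3, 2)), b) = Mul(Mul(-81, I, Pow(3, Rational(1, 2))), b) = Mul(-81, I, b, Pow(3, Rational(1, 2))))
Pow(Function('Q')(k), -1) = Pow(Mul(-81, I, 396, Pow(3, Rational(1, 2))), -1) = Pow(Mul(-32076, I, Pow(3, Rational(1, 2))), -1) = Mul(Rational(1, 96228), I, Pow(3, Rational(1, 2)))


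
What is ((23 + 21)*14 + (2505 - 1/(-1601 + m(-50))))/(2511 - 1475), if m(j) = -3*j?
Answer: 1132143/375809 ≈ 3.0126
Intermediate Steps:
((23 + 21)*14 + (2505 - 1/(-1601 + m(-50))))/(2511 - 1475) = ((23 + 21)*14 + (2505 - 1/(-1601 - 3*(-50))))/(2511 - 1475) = (44*14 + (2505 - 1/(-1601 + 150)))/1036 = (616 + (2505 - 1/(-1451)))*(1/1036) = (616 + (2505 - 1*(-1/1451)))*(1/1036) = (616 + (2505 + 1/1451))*(1/1036) = (616 + 3634756/1451)*(1/1036) = (4528572/1451)*(1/1036) = 1132143/375809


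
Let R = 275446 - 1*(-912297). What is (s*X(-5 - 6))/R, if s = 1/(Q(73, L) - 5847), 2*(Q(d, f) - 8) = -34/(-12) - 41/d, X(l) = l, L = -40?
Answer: 9636/6074080881967 ≈ 1.5864e-9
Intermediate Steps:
R = 1187743 (R = 275446 + 912297 = 1187743)
Q(d, f) = 113/12 - 41/(2*d) (Q(d, f) = 8 + (-34/(-12) - 41/d)/2 = 8 + (-34*(-1/12) - 41/d)/2 = 8 + (17/6 - 41/d)/2 = 8 + (17/12 - 41/(2*d)) = 113/12 - 41/(2*d))
s = -876/5113969 (s = 1/((1/12)*(-246 + 113*73)/73 - 5847) = 1/((1/12)*(1/73)*(-246 + 8249) - 5847) = 1/((1/12)*(1/73)*8003 - 5847) = 1/(8003/876 - 5847) = 1/(-5113969/876) = -876/5113969 ≈ -0.00017130)
(s*X(-5 - 6))/R = -876*(-5 - 6)/5113969/1187743 = -876/5113969*(-11)*(1/1187743) = (9636/5113969)*(1/1187743) = 9636/6074080881967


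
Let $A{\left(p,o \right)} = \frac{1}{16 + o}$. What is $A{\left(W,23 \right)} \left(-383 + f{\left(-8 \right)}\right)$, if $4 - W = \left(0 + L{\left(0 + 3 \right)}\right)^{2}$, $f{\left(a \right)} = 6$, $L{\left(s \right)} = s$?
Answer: $- \frac{29}{3} \approx -9.6667$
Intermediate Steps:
$W = -5$ ($W = 4 - \left(0 + \left(0 + 3\right)\right)^{2} = 4 - \left(0 + 3\right)^{2} = 4 - 3^{2} = 4 - 9 = -5$)
$A{\left(W,23 \right)} \left(-383 + f{\left(-8 \right)}\right) = \frac{-383 + 6}{16 + 23} = \frac{1}{39} \left(-377\right) = - \frac{29}{3}$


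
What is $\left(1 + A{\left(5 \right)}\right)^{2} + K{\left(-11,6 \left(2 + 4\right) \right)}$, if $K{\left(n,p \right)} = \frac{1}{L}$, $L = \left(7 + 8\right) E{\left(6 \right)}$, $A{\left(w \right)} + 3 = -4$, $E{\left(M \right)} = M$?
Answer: $\frac{3241}{90} \approx 36.011$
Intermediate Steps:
$A{\left(w \right)} = -7$ ($A{\left(w \right)} = -3 - 4 = -7$)
$L = 90$ ($L = \left(7 + 8\right) 6 = 15 \cdot 6 = 90$)
$K{\left(n,p \right)} = \frac{1}{90}$
$\left(1 + A{\left(5 \right)}\right)^{2} + K{\left(-11,6 \left(2 + 4\right) \right)} = \left(1 - 7\right)^{2} + \frac{1}{90} = \left(-6\right)^{2} + \frac{1}{90} = 36 + \frac{1}{90} = \frac{3241}{90}$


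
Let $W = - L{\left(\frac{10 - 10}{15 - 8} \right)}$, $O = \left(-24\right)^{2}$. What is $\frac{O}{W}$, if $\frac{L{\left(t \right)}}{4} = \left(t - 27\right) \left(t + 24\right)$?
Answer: $\frac{2}{9} \approx 0.22222$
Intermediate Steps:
$L{\left(t \right)} = 4 \left(-27 + t\right) \left(24 + t\right)$ ($L{\left(t \right)} = 4 \left(t - 27\right) \left(t + 24\right) = 4 \left(-27 + t\right) \left(24 + t\right)$)
$O = 576$
$W = 2592$ ($W = - (-2592 - 12 \frac{10 - 10}{15 - 8} + 4 \left(\frac{10 - 10}{15 - 8}\right)^{2}) = - (-2592 - 12 \cdot \frac{0}{7} + 4 \left(\frac{0}{7}\right)^{2}) = - (-2592 - 12 \cdot 0 \cdot \frac{1}{7} + 4 \left(0 \cdot \frac{1}{7}\right)^{2}) = - (-2592 - 0 + 4 \cdot 0^{2}) = - (-2592 + 0 + 4 \cdot 0) = - (-2592 + 0 + 0) = \left(-1\right) \left(-2592\right) = 2592$)
$\frac{O}{W} = \frac{576}{2592} = 576 \cdot \frac{1}{2592} = \frac{2}{9}$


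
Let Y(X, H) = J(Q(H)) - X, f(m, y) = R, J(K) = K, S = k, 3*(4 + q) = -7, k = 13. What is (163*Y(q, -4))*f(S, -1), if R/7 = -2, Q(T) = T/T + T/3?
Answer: -13692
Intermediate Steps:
q = -19/3 (q = -4 + (⅓)*(-7) = -4 - 7/3 = -19/3 ≈ -6.3333)
Q(T) = 1 + T/3 (Q(T) = 1 + T*(⅓) = 1 + T/3)
S = 13
R = -14 (R = 7*(-2) = -14)
f(m, y) = -14
Y(X, H) = 1 - X + H/3 (Y(X, H) = (1 + H/3) - X = 1 - X + H/3)
(163*Y(q, -4))*f(S, -1) = (163*(1 - 1*(-19/3) + (⅓)*(-4)))*(-14) = (163*(1 + 19/3 - 4/3))*(-14) = (163*6)*(-14) = 978*(-14) = -13692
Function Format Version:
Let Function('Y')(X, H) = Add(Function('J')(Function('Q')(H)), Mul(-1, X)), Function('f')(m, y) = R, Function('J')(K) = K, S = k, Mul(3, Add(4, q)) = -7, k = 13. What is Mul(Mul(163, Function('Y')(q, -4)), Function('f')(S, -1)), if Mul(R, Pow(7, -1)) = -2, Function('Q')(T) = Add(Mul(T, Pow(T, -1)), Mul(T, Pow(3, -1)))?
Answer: -13692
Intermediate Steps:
q = Rational(-19, 3) (q = Add(-4, Mul(Rational(1, 3), -7)) = Add(-4, Rational(-7, 3)) = Rational(-19, 3) ≈ -6.3333)
Function('Q')(T) = Add(1, Mul(Rational(1, 3), T)) (Function('Q')(T) = Add(1, Mul(T, Rational(1, 3))) = Add(1, Mul(Rational(1, 3), T)))
S = 13
R = -14 (R = Mul(7, -2) = -14)
Function('f')(m, y) = -14
Function('Y')(X, H) = Add(1, Mul(-1, X), Mul(Rational(1, 3), H)) (Function('Y')(X, H) = Add(Add(1, Mul(Rational(1, 3), H)), Mul(-1, X)) = Add(1, Mul(-1, X), Mul(Rational(1, 3), H)))
Mul(Mul(163, Function('Y')(q, -4)), Function('f')(S, -1)) = Mul(Mul(163, Add(1, Mul(-1, Rational(-19, 3)), Mul(Rational(1, 3), -4))), -14) = Mul(Mul(163, Add(1, Rational(19, 3), Rational(-4, 3))), -14) = Mul(Mul(163, 6), -14) = Mul(978, -14) = -13692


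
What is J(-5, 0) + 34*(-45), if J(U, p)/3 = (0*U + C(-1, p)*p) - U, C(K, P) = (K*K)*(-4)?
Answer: -1515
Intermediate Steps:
C(K, P) = -4*K² (C(K, P) = K²*(-4) = -4*K²)
J(U, p) = -12*p - 3*U (J(U, p) = 3*((0*U + (-4*(-1)²)*p) - U) = 3*((0 + (-4*1)*p) - U) = 3*((0 - 4*p) - U) = 3*(-4*p - U) = 3*(-U - 4*p) = -12*p - 3*U)
J(-5, 0) + 34*(-45) = (-12*0 - 3*(-5)) + 34*(-45) = (0 + 15) - 1530 = 15 - 1530 = -1515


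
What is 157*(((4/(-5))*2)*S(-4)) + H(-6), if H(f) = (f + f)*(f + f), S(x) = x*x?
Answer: -19376/5 ≈ -3875.2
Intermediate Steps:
S(x) = x**2
H(f) = 4*f**2 (H(f) = (2*f)*(2*f) = 4*f**2)
157*(((4/(-5))*2)*S(-4)) + H(-6) = 157*(((4/(-5))*2)*(-4)**2) + 4*(-6)**2 = 157*(((4*(-1/5))*2)*16) + 4*36 = 157*(-4/5*2*16) + 144 = 157*(-8/5*16) + 144 = 157*(-128/5) + 144 = -20096/5 + 144 = -19376/5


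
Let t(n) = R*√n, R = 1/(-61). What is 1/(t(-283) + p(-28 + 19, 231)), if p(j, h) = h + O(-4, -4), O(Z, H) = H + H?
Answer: 829783/185041892 + 61*I*√283/185041892 ≈ 0.0044843 + 5.5457e-6*I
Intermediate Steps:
O(Z, H) = 2*H
R = -1/61 ≈ -0.016393
t(n) = -√n/61
p(j, h) = -8 + h (p(j, h) = h + 2*(-4) = h - 8 = -8 + h)
1/(t(-283) + p(-28 + 19, 231)) = 1/(-I*√283/61 + (-8 + 231)) = 1/(-I*√283/61 + 223) = 1/(223 - I*√283/61)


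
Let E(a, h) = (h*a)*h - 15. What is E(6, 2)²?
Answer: 81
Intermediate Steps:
E(a, h) = -15 + a*h² (E(a, h) = (a*h)*h - 15 = a*h² - 15 = -15 + a*h²)
E(6, 2)² = (-15 + 6*2²)² = (-15 + 6*4)² = (-15 + 24)² = 9² = 81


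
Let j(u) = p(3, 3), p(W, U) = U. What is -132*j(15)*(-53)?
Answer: 20988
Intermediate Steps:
j(u) = 3
-132*j(15)*(-53) = -132*3*(-53) = -396*(-53) = 20988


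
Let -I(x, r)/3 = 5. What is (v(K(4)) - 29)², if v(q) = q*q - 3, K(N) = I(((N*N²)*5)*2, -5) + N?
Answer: 7921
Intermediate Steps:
I(x, r) = -15 (I(x, r) = -3*5 = -15)
K(N) = -15 + N
v(q) = -3 + q² (v(q) = q² - 3 = -3 + q²)
(v(K(4)) - 29)² = ((-3 + (-15 + 4)²) - 29)² = ((-3 + (-11)²) - 29)² = ((-3 + 121) - 29)² = (118 - 29)² = 89² = 7921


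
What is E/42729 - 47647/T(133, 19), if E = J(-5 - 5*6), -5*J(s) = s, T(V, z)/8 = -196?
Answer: 2035919639/66999072 ≈ 30.387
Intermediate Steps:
T(V, z) = -1568 (T(V, z) = 8*(-196) = -1568)
J(s) = -s/5
E = 7 (E = -(-5 - 5*6)/5 = -(-5 - 30)/5 = -⅕*(-35) = 7)
E/42729 - 47647/T(133, 19) = 7/42729 - 47647/(-1568) = 7*(1/42729) - 47647*(-1/1568) = 7/42729 + 47647/1568 = 2035919639/66999072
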